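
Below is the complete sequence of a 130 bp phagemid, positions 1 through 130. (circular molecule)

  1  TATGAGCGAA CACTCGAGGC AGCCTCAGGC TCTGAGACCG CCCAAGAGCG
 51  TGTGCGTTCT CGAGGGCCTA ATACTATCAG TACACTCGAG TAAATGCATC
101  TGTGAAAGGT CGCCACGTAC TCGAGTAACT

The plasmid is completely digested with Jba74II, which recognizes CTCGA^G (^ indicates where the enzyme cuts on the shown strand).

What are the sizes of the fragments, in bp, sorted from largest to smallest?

Jba74II sites (CTCGAG) start at positions 13, 59, 85, 120.
Jba74II cuts after base 5 of each site (before the last base), so after positions 17, 63, 89, 124.
Circular molecule, 4 cuts → 4 fragments:
  18–63 → 46 bp
  64–89 → 26 bp
  90–124 → 35 bp
  125–130 then 1–17 → 6 + 17 = 23 bp
Sorted largest to smallest: 46, 35, 26, 23 bp.

46, 35, 26, 23 bp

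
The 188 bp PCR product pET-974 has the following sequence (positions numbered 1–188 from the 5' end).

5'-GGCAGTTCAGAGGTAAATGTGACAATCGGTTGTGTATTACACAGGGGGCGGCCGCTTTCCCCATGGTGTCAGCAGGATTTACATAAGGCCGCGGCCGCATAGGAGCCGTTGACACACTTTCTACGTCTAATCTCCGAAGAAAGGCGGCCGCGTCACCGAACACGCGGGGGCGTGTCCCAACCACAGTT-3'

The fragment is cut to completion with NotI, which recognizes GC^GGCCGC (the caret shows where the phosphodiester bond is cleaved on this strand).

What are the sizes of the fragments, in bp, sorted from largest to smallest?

NotI sites (GCGGCCGC) start at positions 48, 91, 144.
NotI cuts after base 2 of each site, so after positions 49, 92, 145.
Linear molecule, 3 cuts → 4 fragments:
  1–49 → 49 bp
  50–92 → 43 bp
  93–145 → 53 bp
  146–188 → 43 bp
Sorted largest to smallest: 53, 49, 43, 43 bp.

53, 49, 43, 43 bp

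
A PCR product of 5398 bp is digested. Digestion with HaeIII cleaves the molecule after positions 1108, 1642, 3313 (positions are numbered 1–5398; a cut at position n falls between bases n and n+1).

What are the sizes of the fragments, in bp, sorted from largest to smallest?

Linear molecule, 3 cuts → 4 fragments:
  1108 − 0 = 1108 bp
  1642 − 1108 = 534 bp
  3313 − 1642 = 1671 bp
  5398 − 3313 = 2085 bp
Sorted largest to smallest: 2085, 1671, 1108, 534 bp.

2085, 1671, 1108, 534 bp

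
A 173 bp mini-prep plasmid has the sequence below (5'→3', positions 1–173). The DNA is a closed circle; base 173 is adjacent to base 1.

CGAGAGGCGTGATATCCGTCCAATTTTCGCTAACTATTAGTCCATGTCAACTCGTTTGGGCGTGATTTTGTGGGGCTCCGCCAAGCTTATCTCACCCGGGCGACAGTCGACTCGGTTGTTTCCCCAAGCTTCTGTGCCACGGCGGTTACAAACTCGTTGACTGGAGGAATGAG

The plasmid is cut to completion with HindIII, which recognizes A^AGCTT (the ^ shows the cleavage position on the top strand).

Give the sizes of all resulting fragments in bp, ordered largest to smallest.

130, 43 bp

HindIII sites (AAGCTT) start at positions 83, 126.
HindIII cuts after the first base of each site, so after positions 83, 126.
Circular molecule, 2 cuts → 2 fragments:
  84–126 → 43 bp
  127–173 then 1–83 → 47 + 83 = 130 bp
Sorted largest to smallest: 130, 43 bp.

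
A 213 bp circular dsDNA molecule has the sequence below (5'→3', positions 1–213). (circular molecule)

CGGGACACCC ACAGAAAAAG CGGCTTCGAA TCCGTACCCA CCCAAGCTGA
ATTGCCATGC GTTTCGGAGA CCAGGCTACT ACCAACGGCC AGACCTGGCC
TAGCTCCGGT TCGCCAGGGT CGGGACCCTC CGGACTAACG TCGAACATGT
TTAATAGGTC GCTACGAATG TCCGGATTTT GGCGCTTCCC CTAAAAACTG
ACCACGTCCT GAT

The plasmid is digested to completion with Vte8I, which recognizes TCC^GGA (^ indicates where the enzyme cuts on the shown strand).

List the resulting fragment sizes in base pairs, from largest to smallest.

Vte8I sites (TCCGGA) start at positions 129, 171.
Vte8I cuts after base 3 of each site, so after positions 131, 173.
Circular molecule, 2 cuts → 2 fragments:
  132–173 → 42 bp
  174–213 then 1–131 → 40 + 131 = 171 bp
Sorted largest to smallest: 171, 42 bp.

171, 42 bp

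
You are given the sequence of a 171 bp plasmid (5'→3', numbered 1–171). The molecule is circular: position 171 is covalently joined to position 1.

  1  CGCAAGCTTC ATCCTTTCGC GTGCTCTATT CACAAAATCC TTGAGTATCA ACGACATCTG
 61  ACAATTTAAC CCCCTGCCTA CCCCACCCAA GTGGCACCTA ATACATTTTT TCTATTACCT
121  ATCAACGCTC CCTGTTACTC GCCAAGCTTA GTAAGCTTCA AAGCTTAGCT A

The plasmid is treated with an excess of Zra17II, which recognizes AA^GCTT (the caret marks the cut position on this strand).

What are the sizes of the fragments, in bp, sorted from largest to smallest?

140, 14, 9, 8 bp

Zra17II sites (AAGCTT) start at positions 4, 144, 153, 161.
Zra17II cuts after base 2 of each site, so after positions 5, 145, 154, 162.
Circular molecule, 4 cuts → 4 fragments:
  6–145 → 140 bp
  146–154 → 9 bp
  155–162 → 8 bp
  163–171 then 1–5 → 9 + 5 = 14 bp
Sorted largest to smallest: 140, 14, 9, 8 bp.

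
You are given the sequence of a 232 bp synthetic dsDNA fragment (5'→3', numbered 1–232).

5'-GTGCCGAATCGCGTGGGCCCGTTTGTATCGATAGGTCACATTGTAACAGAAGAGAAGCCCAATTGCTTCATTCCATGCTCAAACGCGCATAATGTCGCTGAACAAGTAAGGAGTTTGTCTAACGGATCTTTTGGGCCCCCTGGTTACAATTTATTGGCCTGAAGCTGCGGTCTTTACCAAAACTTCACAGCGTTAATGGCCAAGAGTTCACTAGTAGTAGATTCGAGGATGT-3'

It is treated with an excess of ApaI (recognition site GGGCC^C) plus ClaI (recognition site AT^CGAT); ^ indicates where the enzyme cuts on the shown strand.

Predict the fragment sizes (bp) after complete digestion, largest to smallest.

109, 95, 19, 9 bp

ApaI sites (GGGCCC) start at positions 15, 133.
ApaI cuts after base 5 of each site (before the last base), so after positions 19, 137.
The ClaI site (ATCGAT) starts at position 27.
ClaI cuts after base 2 of each site, so after position 28.
Combined cut positions: 19, 28, 137.
Linear molecule, 3 cuts → 4 fragments:
  1–19 → 19 bp
  20–28 → 9 bp
  29–137 → 109 bp
  138–232 → 95 bp
Sorted largest to smallest: 109, 95, 19, 9 bp.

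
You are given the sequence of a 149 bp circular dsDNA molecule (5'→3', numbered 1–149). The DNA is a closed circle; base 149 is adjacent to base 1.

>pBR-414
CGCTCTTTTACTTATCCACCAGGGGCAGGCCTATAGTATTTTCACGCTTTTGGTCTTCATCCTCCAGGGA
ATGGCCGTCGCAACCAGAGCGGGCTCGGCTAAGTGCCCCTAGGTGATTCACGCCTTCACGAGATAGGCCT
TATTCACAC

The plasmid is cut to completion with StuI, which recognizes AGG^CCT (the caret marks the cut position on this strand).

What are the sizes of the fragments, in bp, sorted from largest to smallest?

108, 41 bp

StuI sites (AGGCCT) start at positions 27, 135.
StuI cuts after base 3 of each site, so after positions 29, 137.
Circular molecule, 2 cuts → 2 fragments:
  30–137 → 108 bp
  138–149 then 1–29 → 12 + 29 = 41 bp
Sorted largest to smallest: 108, 41 bp.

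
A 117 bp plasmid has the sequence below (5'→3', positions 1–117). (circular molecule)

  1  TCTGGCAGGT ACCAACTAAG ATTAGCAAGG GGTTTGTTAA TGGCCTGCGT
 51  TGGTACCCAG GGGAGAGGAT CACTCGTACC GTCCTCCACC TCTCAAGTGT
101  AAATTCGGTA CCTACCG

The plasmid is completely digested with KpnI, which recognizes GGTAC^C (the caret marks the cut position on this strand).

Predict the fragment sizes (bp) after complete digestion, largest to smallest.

55, 44, 18 bp

KpnI sites (GGTACC) start at positions 8, 52, 107.
KpnI cuts after base 5 of each site (before the last base), so after positions 12, 56, 111.
Circular molecule, 3 cuts → 3 fragments:
  13–56 → 44 bp
  57–111 → 55 bp
  112–117 then 1–12 → 6 + 12 = 18 bp
Sorted largest to smallest: 55, 44, 18 bp.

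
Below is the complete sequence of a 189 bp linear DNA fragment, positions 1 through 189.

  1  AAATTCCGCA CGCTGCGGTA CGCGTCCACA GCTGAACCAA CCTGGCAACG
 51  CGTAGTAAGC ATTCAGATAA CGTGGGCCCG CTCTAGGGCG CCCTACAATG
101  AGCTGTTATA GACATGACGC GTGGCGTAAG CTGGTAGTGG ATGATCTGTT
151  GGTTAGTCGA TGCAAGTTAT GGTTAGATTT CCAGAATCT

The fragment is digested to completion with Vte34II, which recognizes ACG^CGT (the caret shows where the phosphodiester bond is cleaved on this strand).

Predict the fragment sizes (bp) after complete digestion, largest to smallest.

Vte34II sites (ACGCGT) start at positions 20, 48, 117.
Vte34II cuts after base 3 of each site, so after positions 22, 50, 119.
Linear molecule, 3 cuts → 4 fragments:
  1–22 → 22 bp
  23–50 → 28 bp
  51–119 → 69 bp
  120–189 → 70 bp
Sorted largest to smallest: 70, 69, 28, 22 bp.

70, 69, 28, 22 bp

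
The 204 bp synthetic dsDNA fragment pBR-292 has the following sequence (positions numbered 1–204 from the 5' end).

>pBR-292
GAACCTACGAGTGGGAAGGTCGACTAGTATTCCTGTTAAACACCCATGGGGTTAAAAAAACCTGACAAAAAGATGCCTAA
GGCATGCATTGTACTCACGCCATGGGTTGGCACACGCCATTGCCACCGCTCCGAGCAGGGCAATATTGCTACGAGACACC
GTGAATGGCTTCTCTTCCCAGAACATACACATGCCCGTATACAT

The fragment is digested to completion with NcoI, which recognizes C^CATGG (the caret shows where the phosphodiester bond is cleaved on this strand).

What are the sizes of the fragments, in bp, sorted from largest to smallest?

104, 56, 44 bp

NcoI sites (CCATGG) start at positions 44, 100.
NcoI cuts after the first base of each site, so after positions 44, 100.
Linear molecule, 2 cuts → 3 fragments:
  1–44 → 44 bp
  45–100 → 56 bp
  101–204 → 104 bp
Sorted largest to smallest: 104, 56, 44 bp.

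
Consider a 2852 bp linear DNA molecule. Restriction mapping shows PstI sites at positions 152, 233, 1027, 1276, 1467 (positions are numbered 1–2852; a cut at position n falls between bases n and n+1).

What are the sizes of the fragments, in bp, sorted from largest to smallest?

Linear molecule, 5 cuts → 6 fragments:
  152 − 0 = 152 bp
  233 − 152 = 81 bp
  1027 − 233 = 794 bp
  1276 − 1027 = 249 bp
  1467 − 1276 = 191 bp
  2852 − 1467 = 1385 bp
Sorted largest to smallest: 1385, 794, 249, 191, 152, 81 bp.

1385, 794, 249, 191, 152, 81 bp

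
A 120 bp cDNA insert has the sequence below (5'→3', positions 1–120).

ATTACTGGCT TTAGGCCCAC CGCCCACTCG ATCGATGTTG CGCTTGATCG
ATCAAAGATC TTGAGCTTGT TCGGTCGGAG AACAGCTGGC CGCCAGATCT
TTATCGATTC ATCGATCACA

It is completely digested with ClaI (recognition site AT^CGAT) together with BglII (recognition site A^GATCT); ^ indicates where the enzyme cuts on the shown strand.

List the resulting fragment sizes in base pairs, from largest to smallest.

39, 32, 16, 9, 8, 8, 8 bp

ClaI sites (ATCGAT) start at positions 31, 47, 103, 111.
ClaI cuts after base 2 of each site, so after positions 32, 48, 104, 112.
BglII sites (AGATCT) start at positions 56, 95.
BglII cuts after the first base of each site, so after positions 56, 95.
Combined cut positions: 32, 48, 56, 95, 104, 112.
Linear molecule, 6 cuts → 7 fragments:
  1–32 → 32 bp
  33–48 → 16 bp
  49–56 → 8 bp
  57–95 → 39 bp
  96–104 → 9 bp
  105–112 → 8 bp
  113–120 → 8 bp
Sorted largest to smallest: 39, 32, 16, 9, 8, 8, 8 bp.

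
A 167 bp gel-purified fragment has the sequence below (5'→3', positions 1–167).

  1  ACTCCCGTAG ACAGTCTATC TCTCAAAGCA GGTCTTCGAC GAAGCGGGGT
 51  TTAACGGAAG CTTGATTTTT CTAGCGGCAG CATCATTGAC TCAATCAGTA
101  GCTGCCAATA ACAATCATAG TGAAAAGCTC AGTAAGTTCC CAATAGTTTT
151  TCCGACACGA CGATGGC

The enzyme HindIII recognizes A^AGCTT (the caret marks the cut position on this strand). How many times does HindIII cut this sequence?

1

AAGCTT occurs starting at position 58.
HindIII cuts at 1 site.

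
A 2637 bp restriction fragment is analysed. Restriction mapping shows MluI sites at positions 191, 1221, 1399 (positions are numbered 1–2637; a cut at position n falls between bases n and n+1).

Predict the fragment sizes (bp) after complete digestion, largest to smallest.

1238, 1030, 191, 178 bp

Linear molecule, 3 cuts → 4 fragments:
  191 − 0 = 191 bp
  1221 − 191 = 1030 bp
  1399 − 1221 = 178 bp
  2637 − 1399 = 1238 bp
Sorted largest to smallest: 1238, 1030, 191, 178 bp.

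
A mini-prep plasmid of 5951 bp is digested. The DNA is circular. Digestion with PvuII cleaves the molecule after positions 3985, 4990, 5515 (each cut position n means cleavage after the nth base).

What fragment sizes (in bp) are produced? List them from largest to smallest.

4421, 1005, 525 bp

Circular molecule, 3 cuts → 3 fragments:
  4990 − 3985 = 1005 bp
  5515 − 4990 = 525 bp
  wrap: 5951 − 5515 + 3985 = 4421 bp
Sorted largest to smallest: 4421, 1005, 525 bp.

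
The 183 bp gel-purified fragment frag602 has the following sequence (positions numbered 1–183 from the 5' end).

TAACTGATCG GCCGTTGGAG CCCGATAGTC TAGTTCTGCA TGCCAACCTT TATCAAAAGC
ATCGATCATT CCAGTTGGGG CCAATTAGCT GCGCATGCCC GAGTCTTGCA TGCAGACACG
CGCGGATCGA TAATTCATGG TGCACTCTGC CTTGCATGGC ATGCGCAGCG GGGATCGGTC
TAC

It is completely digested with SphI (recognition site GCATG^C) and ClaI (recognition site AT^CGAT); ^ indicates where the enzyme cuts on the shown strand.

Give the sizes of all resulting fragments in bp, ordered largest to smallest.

42, 36, 35, 20, 20, 15, 15 bp

SphI sites (GCATGC) start at positions 38, 93, 108, 159.
SphI cuts after base 5 of each site (before the last base), so after positions 42, 97, 112, 163.
ClaI sites (ATCGAT) start at positions 61, 126.
ClaI cuts after base 2 of each site, so after positions 62, 127.
Combined cut positions: 42, 62, 97, 112, 127, 163.
Linear molecule, 6 cuts → 7 fragments:
  1–42 → 42 bp
  43–62 → 20 bp
  63–97 → 35 bp
  98–112 → 15 bp
  113–127 → 15 bp
  128–163 → 36 bp
  164–183 → 20 bp
Sorted largest to smallest: 42, 36, 35, 20, 20, 15, 15 bp.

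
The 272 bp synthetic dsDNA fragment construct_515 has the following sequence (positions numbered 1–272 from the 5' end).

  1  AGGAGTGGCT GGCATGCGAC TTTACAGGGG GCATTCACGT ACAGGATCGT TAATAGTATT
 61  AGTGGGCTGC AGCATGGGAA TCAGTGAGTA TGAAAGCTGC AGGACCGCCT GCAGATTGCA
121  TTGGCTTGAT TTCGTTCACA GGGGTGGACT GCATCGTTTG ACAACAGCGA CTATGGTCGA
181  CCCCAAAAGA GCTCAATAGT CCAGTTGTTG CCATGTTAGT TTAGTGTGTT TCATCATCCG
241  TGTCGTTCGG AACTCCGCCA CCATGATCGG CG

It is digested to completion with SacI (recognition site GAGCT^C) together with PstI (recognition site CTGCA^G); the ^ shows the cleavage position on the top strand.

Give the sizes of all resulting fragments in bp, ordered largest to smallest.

The SacI site (GAGCTC) starts at position 189.
SacI cuts after base 5 of each site (before the last base), so after position 193.
PstI sites (CTGCAG) start at positions 67, 97, 109.
PstI cuts after base 5 of each site (before the last base), so after positions 71, 101, 113.
Combined cut positions: 71, 101, 113, 193.
Linear molecule, 4 cuts → 5 fragments:
  1–71 → 71 bp
  72–101 → 30 bp
  102–113 → 12 bp
  114–193 → 80 bp
  194–272 → 79 bp
Sorted largest to smallest: 80, 79, 71, 30, 12 bp.

80, 79, 71, 30, 12 bp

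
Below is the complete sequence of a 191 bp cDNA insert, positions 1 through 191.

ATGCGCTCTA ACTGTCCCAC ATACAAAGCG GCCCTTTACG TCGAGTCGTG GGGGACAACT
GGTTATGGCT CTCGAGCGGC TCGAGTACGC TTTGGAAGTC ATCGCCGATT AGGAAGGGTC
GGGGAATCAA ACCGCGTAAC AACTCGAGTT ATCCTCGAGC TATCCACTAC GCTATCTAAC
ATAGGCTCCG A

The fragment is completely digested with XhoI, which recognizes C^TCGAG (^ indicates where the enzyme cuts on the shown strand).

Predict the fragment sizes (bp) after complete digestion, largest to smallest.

71, 63, 37, 11, 9 bp

XhoI sites (CTCGAG) start at positions 71, 80, 143, 154.
XhoI cuts after the first base of each site, so after positions 71, 80, 143, 154.
Linear molecule, 4 cuts → 5 fragments:
  1–71 → 71 bp
  72–80 → 9 bp
  81–143 → 63 bp
  144–154 → 11 bp
  155–191 → 37 bp
Sorted largest to smallest: 71, 63, 37, 11, 9 bp.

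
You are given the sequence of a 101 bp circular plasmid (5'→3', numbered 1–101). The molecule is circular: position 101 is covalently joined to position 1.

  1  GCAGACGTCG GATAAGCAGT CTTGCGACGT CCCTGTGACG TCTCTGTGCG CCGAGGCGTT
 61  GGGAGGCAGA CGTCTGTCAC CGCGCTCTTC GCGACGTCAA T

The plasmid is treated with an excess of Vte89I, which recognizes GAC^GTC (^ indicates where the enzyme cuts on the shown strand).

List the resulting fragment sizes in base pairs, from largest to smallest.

Vte89I sites (GACGTC) start at positions 4, 26, 37, 69, 93.
Vte89I cuts after base 3 of each site, so after positions 6, 28, 39, 71, 95.
Circular molecule, 5 cuts → 5 fragments:
  7–28 → 22 bp
  29–39 → 11 bp
  40–71 → 32 bp
  72–95 → 24 bp
  96–101 then 1–6 → 6 + 6 = 12 bp
Sorted largest to smallest: 32, 24, 22, 12, 11 bp.

32, 24, 22, 12, 11 bp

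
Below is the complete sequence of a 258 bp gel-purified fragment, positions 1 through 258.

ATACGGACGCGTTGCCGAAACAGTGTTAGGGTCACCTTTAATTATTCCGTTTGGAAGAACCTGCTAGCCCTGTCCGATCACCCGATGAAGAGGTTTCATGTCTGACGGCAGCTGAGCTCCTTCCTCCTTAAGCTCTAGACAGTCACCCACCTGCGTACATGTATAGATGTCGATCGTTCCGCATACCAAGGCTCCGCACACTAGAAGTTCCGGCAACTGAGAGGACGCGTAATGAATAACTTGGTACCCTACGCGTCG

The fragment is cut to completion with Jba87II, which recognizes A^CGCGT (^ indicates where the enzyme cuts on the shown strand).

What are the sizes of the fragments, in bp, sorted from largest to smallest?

218, 26, 7, 7 bp

Jba87II sites (ACGCGT) start at positions 7, 225, 251.
Jba87II cuts after the first base of each site, so after positions 7, 225, 251.
Linear molecule, 3 cuts → 4 fragments:
  1–7 → 7 bp
  8–225 → 218 bp
  226–251 → 26 bp
  252–258 → 7 bp
Sorted largest to smallest: 218, 26, 7, 7 bp.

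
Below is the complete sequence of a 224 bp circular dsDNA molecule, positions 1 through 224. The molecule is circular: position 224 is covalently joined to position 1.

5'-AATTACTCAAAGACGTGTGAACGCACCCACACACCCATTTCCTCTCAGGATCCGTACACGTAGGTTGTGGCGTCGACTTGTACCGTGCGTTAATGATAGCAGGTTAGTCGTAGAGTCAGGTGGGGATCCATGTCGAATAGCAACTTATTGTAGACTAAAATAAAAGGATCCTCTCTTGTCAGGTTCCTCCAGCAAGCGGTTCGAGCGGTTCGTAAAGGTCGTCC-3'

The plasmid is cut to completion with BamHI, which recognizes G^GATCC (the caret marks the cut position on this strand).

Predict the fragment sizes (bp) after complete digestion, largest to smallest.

106, 76, 42 bp

BamHI sites (GGATCC) start at positions 48, 124, 166.
BamHI cuts after the first base of each site, so after positions 48, 124, 166.
Circular molecule, 3 cuts → 3 fragments:
  49–124 → 76 bp
  125–166 → 42 bp
  167–224 then 1–48 → 58 + 48 = 106 bp
Sorted largest to smallest: 106, 76, 42 bp.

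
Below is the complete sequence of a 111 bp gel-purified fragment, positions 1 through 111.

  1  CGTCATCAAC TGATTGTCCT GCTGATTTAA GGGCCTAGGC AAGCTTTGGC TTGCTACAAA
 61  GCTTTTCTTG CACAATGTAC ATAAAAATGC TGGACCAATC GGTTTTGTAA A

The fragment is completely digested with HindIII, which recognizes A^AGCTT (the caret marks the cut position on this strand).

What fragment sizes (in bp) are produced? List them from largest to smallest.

HindIII sites (AAGCTT) start at positions 41, 59.
HindIII cuts after the first base of each site, so after positions 41, 59.
Linear molecule, 2 cuts → 3 fragments:
  1–41 → 41 bp
  42–59 → 18 bp
  60–111 → 52 bp
Sorted largest to smallest: 52, 41, 18 bp.

52, 41, 18 bp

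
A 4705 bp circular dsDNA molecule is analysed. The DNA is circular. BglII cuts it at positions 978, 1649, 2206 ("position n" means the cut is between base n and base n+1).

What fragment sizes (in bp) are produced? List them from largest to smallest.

Circular molecule, 3 cuts → 3 fragments:
  1649 − 978 = 671 bp
  2206 − 1649 = 557 bp
  wrap: 4705 − 2206 + 978 = 3477 bp
Sorted largest to smallest: 3477, 671, 557 bp.

3477, 671, 557 bp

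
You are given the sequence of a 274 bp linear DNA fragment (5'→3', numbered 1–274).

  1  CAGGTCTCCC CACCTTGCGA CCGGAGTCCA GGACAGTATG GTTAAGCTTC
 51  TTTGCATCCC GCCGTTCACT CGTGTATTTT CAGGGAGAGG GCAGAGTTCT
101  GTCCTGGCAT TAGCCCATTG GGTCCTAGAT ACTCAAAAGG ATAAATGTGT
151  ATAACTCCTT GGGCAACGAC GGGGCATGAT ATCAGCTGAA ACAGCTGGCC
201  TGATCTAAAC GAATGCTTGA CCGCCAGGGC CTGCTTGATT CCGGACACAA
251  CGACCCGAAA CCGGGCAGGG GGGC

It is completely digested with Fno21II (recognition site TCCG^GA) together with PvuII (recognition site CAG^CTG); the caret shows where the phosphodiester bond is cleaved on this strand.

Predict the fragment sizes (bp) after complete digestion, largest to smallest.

The Fno21II site (TCCGGA) starts at position 240.
Fno21II cuts after base 4 of each site, so after position 243.
PvuII sites (CAGCTG) start at positions 183, 192.
PvuII cuts after base 3 of each site, so after positions 185, 194.
Combined cut positions: 185, 194, 243.
Linear molecule, 3 cuts → 4 fragments:
  1–185 → 185 bp
  186–194 → 9 bp
  195–243 → 49 bp
  244–274 → 31 bp
Sorted largest to smallest: 185, 49, 31, 9 bp.

185, 49, 31, 9 bp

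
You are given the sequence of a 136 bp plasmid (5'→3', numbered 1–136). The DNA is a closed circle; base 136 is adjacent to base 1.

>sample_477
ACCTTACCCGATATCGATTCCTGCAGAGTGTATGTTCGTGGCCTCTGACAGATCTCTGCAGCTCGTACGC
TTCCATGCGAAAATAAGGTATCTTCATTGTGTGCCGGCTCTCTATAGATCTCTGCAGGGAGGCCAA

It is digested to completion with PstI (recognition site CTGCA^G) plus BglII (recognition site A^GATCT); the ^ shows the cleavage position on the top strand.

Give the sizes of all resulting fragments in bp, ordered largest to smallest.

56, 35, 25, 10, 10 bp

PstI sites (CTGCAG) start at positions 21, 56, 122.
PstI cuts after base 5 of each site (before the last base), so after positions 25, 60, 126.
BglII sites (AGATCT) start at positions 50, 116.
BglII cuts after the first base of each site, so after positions 50, 116.
Combined cut positions: 25, 50, 60, 116, 126.
Circular molecule, 5 cuts → 5 fragments:
  26–50 → 25 bp
  51–60 → 10 bp
  61–116 → 56 bp
  117–126 → 10 bp
  127–136 then 1–25 → 10 + 25 = 35 bp
Sorted largest to smallest: 56, 35, 25, 10, 10 bp.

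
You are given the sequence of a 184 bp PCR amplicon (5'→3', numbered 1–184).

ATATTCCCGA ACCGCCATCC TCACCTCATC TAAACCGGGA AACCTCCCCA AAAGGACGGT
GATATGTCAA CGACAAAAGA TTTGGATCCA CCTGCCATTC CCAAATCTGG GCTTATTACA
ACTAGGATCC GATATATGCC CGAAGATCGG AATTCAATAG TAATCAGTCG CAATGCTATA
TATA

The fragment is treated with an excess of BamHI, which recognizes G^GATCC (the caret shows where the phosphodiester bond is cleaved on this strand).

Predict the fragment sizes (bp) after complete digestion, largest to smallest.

BamHI sites (GGATCC) start at positions 84, 125.
BamHI cuts after the first base of each site, so after positions 84, 125.
Linear molecule, 2 cuts → 3 fragments:
  1–84 → 84 bp
  85–125 → 41 bp
  126–184 → 59 bp
Sorted largest to smallest: 84, 59, 41 bp.

84, 59, 41 bp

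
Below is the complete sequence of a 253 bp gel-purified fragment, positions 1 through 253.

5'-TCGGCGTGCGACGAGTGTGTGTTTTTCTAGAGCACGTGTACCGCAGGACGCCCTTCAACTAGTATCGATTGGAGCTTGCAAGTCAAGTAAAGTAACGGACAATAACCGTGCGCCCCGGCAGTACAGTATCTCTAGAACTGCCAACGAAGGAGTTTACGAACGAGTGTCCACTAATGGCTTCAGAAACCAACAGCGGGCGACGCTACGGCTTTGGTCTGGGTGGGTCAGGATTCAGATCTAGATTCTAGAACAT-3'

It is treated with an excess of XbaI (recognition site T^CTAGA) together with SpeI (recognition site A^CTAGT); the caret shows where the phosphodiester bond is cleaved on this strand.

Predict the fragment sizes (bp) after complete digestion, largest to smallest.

XbaI sites (TCTAGA) start at positions 26, 131, 237, 244.
XbaI cuts after the first base of each site, so after positions 26, 131, 237, 244.
The SpeI site (ACTAGT) starts at position 58.
SpeI cuts after the first base of each site, so after position 58.
Combined cut positions: 26, 58, 131, 237, 244.
Linear molecule, 5 cuts → 6 fragments:
  1–26 → 26 bp
  27–58 → 32 bp
  59–131 → 73 bp
  132–237 → 106 bp
  238–244 → 7 bp
  245–253 → 9 bp
Sorted largest to smallest: 106, 73, 32, 26, 9, 7 bp.

106, 73, 32, 26, 9, 7 bp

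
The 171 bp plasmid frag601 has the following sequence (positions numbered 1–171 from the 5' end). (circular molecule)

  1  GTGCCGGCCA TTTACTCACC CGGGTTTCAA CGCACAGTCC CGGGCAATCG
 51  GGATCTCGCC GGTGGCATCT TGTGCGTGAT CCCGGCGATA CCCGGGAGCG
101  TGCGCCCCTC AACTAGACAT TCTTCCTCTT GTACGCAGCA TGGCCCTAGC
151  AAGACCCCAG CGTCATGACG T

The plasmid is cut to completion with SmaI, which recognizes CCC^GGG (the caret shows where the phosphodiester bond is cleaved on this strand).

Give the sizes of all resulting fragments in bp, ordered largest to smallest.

SmaI sites (CCCGGG) start at positions 19, 39, 91.
SmaI cuts after base 3 of each site, so after positions 21, 41, 93.
Circular molecule, 3 cuts → 3 fragments:
  22–41 → 20 bp
  42–93 → 52 bp
  94–171 then 1–21 → 78 + 21 = 99 bp
Sorted largest to smallest: 99, 52, 20 bp.

99, 52, 20 bp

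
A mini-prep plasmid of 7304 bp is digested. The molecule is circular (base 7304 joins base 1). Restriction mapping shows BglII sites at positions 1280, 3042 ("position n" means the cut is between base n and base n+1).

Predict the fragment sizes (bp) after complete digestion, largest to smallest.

5542, 1762 bp

Circular molecule, 2 cuts → 2 fragments:
  3042 − 1280 = 1762 bp
  wrap: 7304 − 3042 + 1280 = 5542 bp
Sorted largest to smallest: 5542, 1762 bp.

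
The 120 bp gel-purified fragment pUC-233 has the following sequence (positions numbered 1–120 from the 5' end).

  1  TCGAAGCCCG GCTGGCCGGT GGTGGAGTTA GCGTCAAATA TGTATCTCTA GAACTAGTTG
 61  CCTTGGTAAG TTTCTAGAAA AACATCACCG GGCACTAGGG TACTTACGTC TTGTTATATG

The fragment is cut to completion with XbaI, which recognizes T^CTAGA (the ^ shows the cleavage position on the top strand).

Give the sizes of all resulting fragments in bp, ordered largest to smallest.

47, 47, 26 bp

XbaI sites (TCTAGA) start at positions 47, 73.
XbaI cuts after the first base of each site, so after positions 47, 73.
Linear molecule, 2 cuts → 3 fragments:
  1–47 → 47 bp
  48–73 → 26 bp
  74–120 → 47 bp
Sorted largest to smallest: 47, 47, 26 bp.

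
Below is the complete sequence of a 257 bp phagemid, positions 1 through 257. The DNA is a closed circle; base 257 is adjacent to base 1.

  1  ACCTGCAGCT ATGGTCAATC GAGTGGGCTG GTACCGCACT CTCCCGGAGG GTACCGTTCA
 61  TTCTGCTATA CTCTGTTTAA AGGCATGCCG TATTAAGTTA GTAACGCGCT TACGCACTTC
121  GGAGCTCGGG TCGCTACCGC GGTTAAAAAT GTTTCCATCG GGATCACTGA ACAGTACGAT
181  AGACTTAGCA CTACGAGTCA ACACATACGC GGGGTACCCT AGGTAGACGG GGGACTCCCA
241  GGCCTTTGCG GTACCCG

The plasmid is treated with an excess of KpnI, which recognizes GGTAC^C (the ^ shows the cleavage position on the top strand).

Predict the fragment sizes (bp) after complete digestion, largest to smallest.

163, 37, 37, 20 bp

KpnI sites (GGTACC) start at positions 30, 50, 213, 250.
KpnI cuts after base 5 of each site (before the last base), so after positions 34, 54, 217, 254.
Circular molecule, 4 cuts → 4 fragments:
  35–54 → 20 bp
  55–217 → 163 bp
  218–254 → 37 bp
  255–257 then 1–34 → 3 + 34 = 37 bp
Sorted largest to smallest: 163, 37, 37, 20 bp.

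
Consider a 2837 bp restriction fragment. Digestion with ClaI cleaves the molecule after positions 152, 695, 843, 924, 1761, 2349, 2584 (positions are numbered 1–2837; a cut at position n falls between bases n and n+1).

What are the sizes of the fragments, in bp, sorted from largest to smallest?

Linear molecule, 7 cuts → 8 fragments:
  152 − 0 = 152 bp
  695 − 152 = 543 bp
  843 − 695 = 148 bp
  924 − 843 = 81 bp
  1761 − 924 = 837 bp
  2349 − 1761 = 588 bp
  2584 − 2349 = 235 bp
  2837 − 2584 = 253 bp
Sorted largest to smallest: 837, 588, 543, 253, 235, 152, 148, 81 bp.

837, 588, 543, 253, 235, 152, 148, 81 bp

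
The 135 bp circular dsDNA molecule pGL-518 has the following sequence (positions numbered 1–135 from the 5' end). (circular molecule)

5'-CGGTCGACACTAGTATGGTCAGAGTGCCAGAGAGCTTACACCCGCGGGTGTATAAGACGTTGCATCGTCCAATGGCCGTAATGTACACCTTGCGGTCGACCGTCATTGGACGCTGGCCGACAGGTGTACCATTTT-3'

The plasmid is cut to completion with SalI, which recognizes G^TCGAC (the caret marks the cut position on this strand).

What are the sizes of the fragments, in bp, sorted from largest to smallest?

92, 43 bp

SalI sites (GTCGAC) start at positions 3, 95.
SalI cuts after the first base of each site, so after positions 3, 95.
Circular molecule, 2 cuts → 2 fragments:
  4–95 → 92 bp
  96–135 then 1–3 → 40 + 3 = 43 bp
Sorted largest to smallest: 92, 43 bp.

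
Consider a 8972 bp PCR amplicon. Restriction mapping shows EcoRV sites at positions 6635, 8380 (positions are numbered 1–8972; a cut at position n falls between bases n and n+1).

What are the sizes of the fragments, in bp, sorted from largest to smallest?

Linear molecule, 2 cuts → 3 fragments:
  6635 − 0 = 6635 bp
  8380 − 6635 = 1745 bp
  8972 − 8380 = 592 bp
Sorted largest to smallest: 6635, 1745, 592 bp.

6635, 1745, 592 bp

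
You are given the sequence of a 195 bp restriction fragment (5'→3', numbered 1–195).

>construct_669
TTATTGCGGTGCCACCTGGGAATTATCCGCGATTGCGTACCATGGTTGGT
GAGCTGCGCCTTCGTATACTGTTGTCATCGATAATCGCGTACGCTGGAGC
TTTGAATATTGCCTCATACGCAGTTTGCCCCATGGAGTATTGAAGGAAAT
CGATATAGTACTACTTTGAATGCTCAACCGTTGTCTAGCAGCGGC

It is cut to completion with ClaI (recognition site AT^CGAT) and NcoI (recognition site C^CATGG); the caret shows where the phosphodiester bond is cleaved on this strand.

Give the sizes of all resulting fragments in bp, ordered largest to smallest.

ClaI sites (ATCGAT) start at positions 77, 149.
ClaI cuts after base 2 of each site, so after positions 78, 150.
NcoI sites (CCATGG) start at positions 40, 130.
NcoI cuts after the first base of each site, so after positions 40, 130.
Combined cut positions: 40, 78, 130, 150.
Linear molecule, 4 cuts → 5 fragments:
  1–40 → 40 bp
  41–78 → 38 bp
  79–130 → 52 bp
  131–150 → 20 bp
  151–195 → 45 bp
Sorted largest to smallest: 52, 45, 40, 38, 20 bp.

52, 45, 40, 38, 20 bp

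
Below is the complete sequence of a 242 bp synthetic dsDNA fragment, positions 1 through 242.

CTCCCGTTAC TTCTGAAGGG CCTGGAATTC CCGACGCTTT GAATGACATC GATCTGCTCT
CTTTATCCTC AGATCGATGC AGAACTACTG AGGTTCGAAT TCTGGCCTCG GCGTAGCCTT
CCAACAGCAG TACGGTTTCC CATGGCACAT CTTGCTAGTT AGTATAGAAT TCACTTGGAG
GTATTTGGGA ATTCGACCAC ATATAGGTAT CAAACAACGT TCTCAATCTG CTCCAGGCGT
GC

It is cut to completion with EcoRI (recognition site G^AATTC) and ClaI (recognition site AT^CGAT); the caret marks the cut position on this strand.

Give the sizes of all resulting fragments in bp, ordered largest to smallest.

EcoRI sites (GAATTC) start at positions 25, 97, 167, 189.
EcoRI cuts after the first base of each site, so after positions 25, 97, 167, 189.
ClaI sites (ATCGAT) start at positions 48, 73.
ClaI cuts after base 2 of each site, so after positions 49, 74.
Combined cut positions: 25, 49, 74, 97, 167, 189.
Linear molecule, 6 cuts → 7 fragments:
  1–25 → 25 bp
  26–49 → 24 bp
  50–74 → 25 bp
  75–97 → 23 bp
  98–167 → 70 bp
  168–189 → 22 bp
  190–242 → 53 bp
Sorted largest to smallest: 70, 53, 25, 25, 24, 23, 22 bp.

70, 53, 25, 25, 24, 23, 22 bp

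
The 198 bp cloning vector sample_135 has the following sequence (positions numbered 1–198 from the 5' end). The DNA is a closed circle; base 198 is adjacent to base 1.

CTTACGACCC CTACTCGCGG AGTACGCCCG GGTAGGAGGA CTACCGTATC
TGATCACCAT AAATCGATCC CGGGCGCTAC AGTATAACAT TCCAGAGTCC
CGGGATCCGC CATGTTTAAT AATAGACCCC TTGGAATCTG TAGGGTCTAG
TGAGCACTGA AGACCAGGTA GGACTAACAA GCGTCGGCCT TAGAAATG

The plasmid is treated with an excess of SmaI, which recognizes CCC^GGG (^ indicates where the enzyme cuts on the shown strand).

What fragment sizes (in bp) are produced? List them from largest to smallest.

SmaI sites (CCCGGG) start at positions 27, 69, 99.
SmaI cuts after base 3 of each site, so after positions 29, 71, 101.
Circular molecule, 3 cuts → 3 fragments:
  30–71 → 42 bp
  72–101 → 30 bp
  102–198 then 1–29 → 97 + 29 = 126 bp
Sorted largest to smallest: 126, 42, 30 bp.

126, 42, 30 bp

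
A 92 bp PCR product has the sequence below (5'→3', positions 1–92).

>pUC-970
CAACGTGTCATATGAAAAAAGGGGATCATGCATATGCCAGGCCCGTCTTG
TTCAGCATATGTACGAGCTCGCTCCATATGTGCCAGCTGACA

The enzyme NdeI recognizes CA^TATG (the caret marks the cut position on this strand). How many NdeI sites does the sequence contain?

4

CATATG occurs starting at positions 9, 31, 56, 75.
NdeI cuts at 4 sites.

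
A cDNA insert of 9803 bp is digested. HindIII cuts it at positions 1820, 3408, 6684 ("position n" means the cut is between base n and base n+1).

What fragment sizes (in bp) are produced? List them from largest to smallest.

3276, 3119, 1820, 1588 bp

Linear molecule, 3 cuts → 4 fragments:
  1820 − 0 = 1820 bp
  3408 − 1820 = 1588 bp
  6684 − 3408 = 3276 bp
  9803 − 6684 = 3119 bp
Sorted largest to smallest: 3276, 3119, 1820, 1588 bp.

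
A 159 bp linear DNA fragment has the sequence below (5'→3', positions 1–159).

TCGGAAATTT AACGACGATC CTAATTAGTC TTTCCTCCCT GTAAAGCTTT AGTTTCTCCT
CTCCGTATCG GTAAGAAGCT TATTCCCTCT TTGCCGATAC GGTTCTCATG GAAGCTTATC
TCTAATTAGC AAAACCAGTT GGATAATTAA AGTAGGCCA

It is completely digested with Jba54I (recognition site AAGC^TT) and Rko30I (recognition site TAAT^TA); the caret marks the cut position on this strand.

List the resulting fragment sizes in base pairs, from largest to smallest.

36, 32, 25, 22, 21, 12, 11 bp

Jba54I sites (AAGCTT) start at positions 44, 76, 112.
Jba54I cuts after base 4 of each site, so after positions 47, 79, 115.
Rko30I sites (TAATTA) start at positions 22, 123, 144.
Rko30I cuts after base 4 of each site, so after positions 25, 126, 147.
Combined cut positions: 25, 47, 79, 115, 126, 147.
Linear molecule, 6 cuts → 7 fragments:
  1–25 → 25 bp
  26–47 → 22 bp
  48–79 → 32 bp
  80–115 → 36 bp
  116–126 → 11 bp
  127–147 → 21 bp
  148–159 → 12 bp
Sorted largest to smallest: 36, 32, 25, 22, 21, 12, 11 bp.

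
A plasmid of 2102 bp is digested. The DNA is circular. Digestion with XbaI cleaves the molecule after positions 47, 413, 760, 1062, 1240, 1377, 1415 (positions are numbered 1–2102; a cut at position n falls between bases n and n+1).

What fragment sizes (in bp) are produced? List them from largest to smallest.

Circular molecule, 7 cuts → 7 fragments:
  413 − 47 = 366 bp
  760 − 413 = 347 bp
  1062 − 760 = 302 bp
  1240 − 1062 = 178 bp
  1377 − 1240 = 137 bp
  1415 − 1377 = 38 bp
  wrap: 2102 − 1415 + 47 = 734 bp
Sorted largest to smallest: 734, 366, 347, 302, 178, 137, 38 bp.

734, 366, 347, 302, 178, 137, 38 bp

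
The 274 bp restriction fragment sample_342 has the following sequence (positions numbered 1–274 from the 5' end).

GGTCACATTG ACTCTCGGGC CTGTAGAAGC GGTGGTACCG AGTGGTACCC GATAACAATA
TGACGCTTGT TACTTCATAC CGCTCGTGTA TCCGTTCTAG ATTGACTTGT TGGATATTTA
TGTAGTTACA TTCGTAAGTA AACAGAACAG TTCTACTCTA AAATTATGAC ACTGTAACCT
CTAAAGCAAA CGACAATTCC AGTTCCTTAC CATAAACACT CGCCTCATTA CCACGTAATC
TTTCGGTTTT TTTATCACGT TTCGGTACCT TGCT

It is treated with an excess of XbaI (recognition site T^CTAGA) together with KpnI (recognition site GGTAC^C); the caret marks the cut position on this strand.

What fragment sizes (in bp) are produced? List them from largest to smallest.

The XbaI site (TCTAGA) starts at position 96.
XbaI cuts after the first base of each site, so after position 96.
KpnI sites (GGTACC) start at positions 34, 44, 264.
KpnI cuts after base 5 of each site (before the last base), so after positions 38, 48, 268.
Combined cut positions: 38, 48, 96, 268.
Linear molecule, 4 cuts → 5 fragments:
  1–38 → 38 bp
  39–48 → 10 bp
  49–96 → 48 bp
  97–268 → 172 bp
  269–274 → 6 bp
Sorted largest to smallest: 172, 48, 38, 10, 6 bp.

172, 48, 38, 10, 6 bp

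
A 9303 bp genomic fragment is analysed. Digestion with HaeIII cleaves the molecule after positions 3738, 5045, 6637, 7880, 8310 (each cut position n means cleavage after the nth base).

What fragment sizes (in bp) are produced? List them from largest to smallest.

Linear molecule, 5 cuts → 6 fragments:
  3738 − 0 = 3738 bp
  5045 − 3738 = 1307 bp
  6637 − 5045 = 1592 bp
  7880 − 6637 = 1243 bp
  8310 − 7880 = 430 bp
  9303 − 8310 = 993 bp
Sorted largest to smallest: 3738, 1592, 1307, 1243, 993, 430 bp.

3738, 1592, 1307, 1243, 993, 430 bp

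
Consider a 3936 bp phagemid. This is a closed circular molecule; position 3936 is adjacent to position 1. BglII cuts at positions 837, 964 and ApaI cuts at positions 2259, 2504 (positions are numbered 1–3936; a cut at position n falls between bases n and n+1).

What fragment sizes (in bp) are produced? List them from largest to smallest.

2269, 1295, 245, 127 bp

Combined cut positions (sorted): 837, 964, 2259, 2504.
Circular molecule, 4 cuts → 4 fragments:
  964 − 837 = 127 bp
  2259 − 964 = 1295 bp
  2504 − 2259 = 245 bp
  wrap: 3936 − 2504 + 837 = 2269 bp
Sorted largest to smallest: 2269, 1295, 245, 127 bp.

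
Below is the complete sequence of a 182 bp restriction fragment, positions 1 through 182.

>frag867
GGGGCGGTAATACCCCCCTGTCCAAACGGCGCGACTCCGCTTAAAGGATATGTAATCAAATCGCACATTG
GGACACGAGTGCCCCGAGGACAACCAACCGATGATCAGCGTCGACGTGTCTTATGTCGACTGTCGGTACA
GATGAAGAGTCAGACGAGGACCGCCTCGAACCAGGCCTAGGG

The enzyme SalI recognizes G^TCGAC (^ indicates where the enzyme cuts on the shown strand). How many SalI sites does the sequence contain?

GTCGAC occurs starting at positions 110, 125.
SalI cuts at 2 sites.

2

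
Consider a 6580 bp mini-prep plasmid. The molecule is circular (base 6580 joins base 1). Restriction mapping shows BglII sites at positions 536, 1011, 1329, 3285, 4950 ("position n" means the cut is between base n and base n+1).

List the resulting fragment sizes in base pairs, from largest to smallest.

2166, 1956, 1665, 475, 318 bp

Circular molecule, 5 cuts → 5 fragments:
  1011 − 536 = 475 bp
  1329 − 1011 = 318 bp
  3285 − 1329 = 1956 bp
  4950 − 3285 = 1665 bp
  wrap: 6580 − 4950 + 536 = 2166 bp
Sorted largest to smallest: 2166, 1956, 1665, 475, 318 bp.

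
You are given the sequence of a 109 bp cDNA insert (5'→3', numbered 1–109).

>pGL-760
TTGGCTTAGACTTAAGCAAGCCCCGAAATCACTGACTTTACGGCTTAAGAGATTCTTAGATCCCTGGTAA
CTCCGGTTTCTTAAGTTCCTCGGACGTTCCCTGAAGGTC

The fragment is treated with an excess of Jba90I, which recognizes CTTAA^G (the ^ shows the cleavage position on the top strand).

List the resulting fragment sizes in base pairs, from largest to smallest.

Jba90I sites (CTTAAG) start at positions 11, 44, 80.
Jba90I cuts after base 5 of each site (before the last base), so after positions 15, 48, 84.
Linear molecule, 3 cuts → 4 fragments:
  1–15 → 15 bp
  16–48 → 33 bp
  49–84 → 36 bp
  85–109 → 25 bp
Sorted largest to smallest: 36, 33, 25, 15 bp.

36, 33, 25, 15 bp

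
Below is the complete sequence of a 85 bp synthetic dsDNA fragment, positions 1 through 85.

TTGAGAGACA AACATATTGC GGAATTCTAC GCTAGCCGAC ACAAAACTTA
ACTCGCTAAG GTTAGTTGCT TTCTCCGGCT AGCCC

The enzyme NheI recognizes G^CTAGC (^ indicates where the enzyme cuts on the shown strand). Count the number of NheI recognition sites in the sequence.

2

GCTAGC occurs starting at positions 31, 78.
NheI cuts at 2 sites.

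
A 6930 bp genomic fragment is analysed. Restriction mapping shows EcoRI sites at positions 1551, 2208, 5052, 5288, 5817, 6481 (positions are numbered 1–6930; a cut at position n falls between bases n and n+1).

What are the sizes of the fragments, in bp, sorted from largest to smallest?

Linear molecule, 6 cuts → 7 fragments:
  1551 − 0 = 1551 bp
  2208 − 1551 = 657 bp
  5052 − 2208 = 2844 bp
  5288 − 5052 = 236 bp
  5817 − 5288 = 529 bp
  6481 − 5817 = 664 bp
  6930 − 6481 = 449 bp
Sorted largest to smallest: 2844, 1551, 664, 657, 529, 449, 236 bp.

2844, 1551, 664, 657, 529, 449, 236 bp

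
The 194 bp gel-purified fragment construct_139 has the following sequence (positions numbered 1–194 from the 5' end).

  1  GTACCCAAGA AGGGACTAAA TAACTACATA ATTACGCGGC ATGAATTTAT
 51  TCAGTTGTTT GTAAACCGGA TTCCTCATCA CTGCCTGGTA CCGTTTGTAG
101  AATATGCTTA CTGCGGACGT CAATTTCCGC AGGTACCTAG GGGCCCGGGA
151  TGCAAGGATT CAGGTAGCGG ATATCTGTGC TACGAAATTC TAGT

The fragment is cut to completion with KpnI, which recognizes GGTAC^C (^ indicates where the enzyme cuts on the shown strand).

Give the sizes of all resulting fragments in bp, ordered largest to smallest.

KpnI sites (GGTACC) start at positions 87, 132.
KpnI cuts after base 5 of each site (before the last base), so after positions 91, 136.
Linear molecule, 2 cuts → 3 fragments:
  1–91 → 91 bp
  92–136 → 45 bp
  137–194 → 58 bp
Sorted largest to smallest: 91, 58, 45 bp.

91, 58, 45 bp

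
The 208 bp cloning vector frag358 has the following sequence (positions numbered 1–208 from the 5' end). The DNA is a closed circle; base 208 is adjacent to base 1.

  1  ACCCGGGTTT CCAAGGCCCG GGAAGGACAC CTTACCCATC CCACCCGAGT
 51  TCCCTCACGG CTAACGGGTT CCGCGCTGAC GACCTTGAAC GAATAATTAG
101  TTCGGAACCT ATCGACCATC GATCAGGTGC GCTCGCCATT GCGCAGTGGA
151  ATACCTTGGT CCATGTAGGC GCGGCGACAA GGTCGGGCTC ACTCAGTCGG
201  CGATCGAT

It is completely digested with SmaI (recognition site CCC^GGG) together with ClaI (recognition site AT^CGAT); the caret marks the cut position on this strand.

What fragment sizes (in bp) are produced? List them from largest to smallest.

SmaI sites (CCCGGG) start at positions 2, 17.
SmaI cuts after base 3 of each site, so after positions 4, 19.
ClaI sites (ATCGAT) start at positions 118, 203.
ClaI cuts after base 2 of each site, so after positions 119, 204.
Combined cut positions: 4, 19, 119, 204.
Circular molecule, 4 cuts → 4 fragments:
  5–19 → 15 bp
  20–119 → 100 bp
  120–204 → 85 bp
  205–208 then 1–4 → 4 + 4 = 8 bp
Sorted largest to smallest: 100, 85, 15, 8 bp.

100, 85, 15, 8 bp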